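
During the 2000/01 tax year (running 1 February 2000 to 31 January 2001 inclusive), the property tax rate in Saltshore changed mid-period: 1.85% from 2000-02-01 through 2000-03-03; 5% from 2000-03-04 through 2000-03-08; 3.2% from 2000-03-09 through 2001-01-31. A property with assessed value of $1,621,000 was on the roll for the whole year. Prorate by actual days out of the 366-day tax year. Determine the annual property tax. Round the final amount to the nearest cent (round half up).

$50,357.30

2000-02-01 to 2000-03-03: 32 days at 1.85% → $1,621,000 × 1.85% × 32/366 = $2,621.9454
2000-03-04 to 2000-03-08: 5 days at 5% → $1,621,000 × 5% × 5/366 = $1,107.2404
2000-03-09 to 2001-01-31: 329 days at 3.2% → $1,621,000 × 3.2% × 329/366 = $46,628.1093
Total = $50,357.2951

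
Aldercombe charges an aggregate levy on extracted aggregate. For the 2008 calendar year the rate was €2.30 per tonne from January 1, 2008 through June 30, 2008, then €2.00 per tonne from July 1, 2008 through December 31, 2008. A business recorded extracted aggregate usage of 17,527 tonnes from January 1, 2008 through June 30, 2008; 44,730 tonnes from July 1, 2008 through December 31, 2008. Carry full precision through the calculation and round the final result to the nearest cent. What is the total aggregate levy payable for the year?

€129,772.10

January 1 – June 30, 2008: 17,527 tonnes at €2.30/tonne → €40,312.10
July 1 – December 31, 2008: 44,730 tonnes at €2.00/tonne → €89,460.00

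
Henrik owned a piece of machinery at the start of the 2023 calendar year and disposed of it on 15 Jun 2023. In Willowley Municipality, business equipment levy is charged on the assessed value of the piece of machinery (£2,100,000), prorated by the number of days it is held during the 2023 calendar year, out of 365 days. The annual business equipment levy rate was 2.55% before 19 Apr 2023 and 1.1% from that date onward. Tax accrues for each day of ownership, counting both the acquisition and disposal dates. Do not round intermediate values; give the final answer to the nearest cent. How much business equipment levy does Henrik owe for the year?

1 Jan – 18 Apr 2023: 108 days at 2.55% → £2,100,000 × 2.55% × 108/365 = £15,844.9315
19 Apr – 15 Jun 2023: 58 days at 1.1% → £2,100,000 × 1.1% × 58/365 = £3,670.6849
Total = £19,515.6164

£19,515.62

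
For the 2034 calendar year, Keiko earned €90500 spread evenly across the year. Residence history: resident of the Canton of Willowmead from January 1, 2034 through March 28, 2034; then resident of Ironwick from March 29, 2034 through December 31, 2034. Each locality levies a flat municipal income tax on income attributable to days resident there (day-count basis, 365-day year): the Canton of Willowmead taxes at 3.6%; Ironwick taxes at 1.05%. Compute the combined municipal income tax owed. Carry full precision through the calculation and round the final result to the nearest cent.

The Canton of Willowmead, January 1 – March 28, 2034: 87 days → €90500 × 3.6% × 87/365 = €776.5644
Ironwick, March 29 – December 31, 2034: 278 days → €90500 × 1.05% × 278/365 = €723.7521
Total = €1500.3164

€1500.32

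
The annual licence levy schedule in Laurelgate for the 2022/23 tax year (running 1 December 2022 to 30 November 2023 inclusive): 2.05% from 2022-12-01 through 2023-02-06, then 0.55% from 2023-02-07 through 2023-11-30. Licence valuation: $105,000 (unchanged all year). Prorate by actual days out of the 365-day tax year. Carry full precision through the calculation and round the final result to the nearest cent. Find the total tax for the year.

$870.92

2022-12-01 to 2023-02-06: 68 days at 2.05% → $105,000 × 2.05% × 68/365 = $401.0137
2023-02-07 to 2023-11-30: 297 days at 0.55% → $105,000 × 0.55% × 297/365 = $469.9110
Total = $870.9247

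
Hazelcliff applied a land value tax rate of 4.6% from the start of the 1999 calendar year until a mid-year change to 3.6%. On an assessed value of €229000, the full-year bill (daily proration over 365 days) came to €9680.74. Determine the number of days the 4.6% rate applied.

229 days

Let d = days at the first rate; then 365 − d days at the second rate.
€229000 × [4.6%·d + 3.6%·(365−d)] / 365 = €9680.74
Solving gives d = 229, so the new rate took effect on 18 August 1999.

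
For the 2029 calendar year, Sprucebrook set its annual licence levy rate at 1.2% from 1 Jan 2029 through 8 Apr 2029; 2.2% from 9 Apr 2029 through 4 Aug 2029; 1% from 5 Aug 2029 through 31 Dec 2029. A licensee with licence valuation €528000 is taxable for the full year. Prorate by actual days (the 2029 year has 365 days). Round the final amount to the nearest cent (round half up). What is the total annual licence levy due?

1 Jan – 8 Apr 2029: 98 days at 1.2% → €528000 × 1.2% × 98/365 = €1701.1726
9 Apr – 4 Aug 2029: 118 days at 2.2% → €528000 × 2.2% × 118/365 = €3755.3096
5 Aug – 31 Dec 2029: 149 days at 1% → €528000 × 1% × 149/365 = €2155.3973
Total = €7611.8795

€7611.88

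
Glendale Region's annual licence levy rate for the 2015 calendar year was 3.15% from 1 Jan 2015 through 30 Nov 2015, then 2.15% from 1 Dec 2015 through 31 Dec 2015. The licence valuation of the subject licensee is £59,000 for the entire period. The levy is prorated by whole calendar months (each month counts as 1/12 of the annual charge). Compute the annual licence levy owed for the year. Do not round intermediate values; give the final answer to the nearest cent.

1 Jan – 30 Nov 2015: 11 months at 3.15% → £59,000 × 3.15% × 11/12 = £1,703.6250
1 Dec – 31 Dec 2015: 1 month at 2.15% → £59,000 × 2.15% × 1/12 = £105.7083
Total = £1,809.3333

£1,809.33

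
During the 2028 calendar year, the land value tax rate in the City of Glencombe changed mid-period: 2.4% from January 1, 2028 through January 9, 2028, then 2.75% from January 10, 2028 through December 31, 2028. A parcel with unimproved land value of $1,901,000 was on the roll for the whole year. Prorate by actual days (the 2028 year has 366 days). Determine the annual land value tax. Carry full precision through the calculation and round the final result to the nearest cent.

January 1 – January 9, 2028: 9 days at 2.4% → $1,901,000 × 2.4% × 9/366 = $1,121.9016
January 10 – December 31, 2028: 357 days at 2.75% → $1,901,000 × 2.75% × 357/366 = $50,991.9877
Total = $52,113.8893

$52,113.89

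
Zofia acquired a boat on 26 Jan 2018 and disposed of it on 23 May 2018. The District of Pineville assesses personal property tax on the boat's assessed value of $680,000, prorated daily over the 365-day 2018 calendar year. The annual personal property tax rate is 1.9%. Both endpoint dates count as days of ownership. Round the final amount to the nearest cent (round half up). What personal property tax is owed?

$4,176.88

Days held (26 Jan – 23 May 2018): 118 out of 365
Tax = $680,000 × 1.9% × 118/365 = $4,176.8767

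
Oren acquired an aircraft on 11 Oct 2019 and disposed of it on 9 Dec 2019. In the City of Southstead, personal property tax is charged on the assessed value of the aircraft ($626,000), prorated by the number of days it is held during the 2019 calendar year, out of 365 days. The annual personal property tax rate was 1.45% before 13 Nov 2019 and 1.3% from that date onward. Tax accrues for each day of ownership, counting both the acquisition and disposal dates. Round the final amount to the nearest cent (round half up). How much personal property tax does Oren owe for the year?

$1,422.65

11 Oct – 12 Nov 2019: 33 days at 1.45% → $626,000 × 1.45% × 33/365 = $820.6603
13 Nov – 9 Dec 2019: 27 days at 1.3% → $626,000 × 1.3% × 27/365 = $601.9890
Total = $1,422.6493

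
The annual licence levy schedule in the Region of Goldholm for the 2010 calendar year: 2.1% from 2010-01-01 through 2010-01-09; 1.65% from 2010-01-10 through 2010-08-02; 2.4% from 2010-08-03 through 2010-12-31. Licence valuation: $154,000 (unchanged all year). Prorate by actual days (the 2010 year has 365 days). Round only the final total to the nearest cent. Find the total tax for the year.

2010-01-01 to 2010-01-09: 9 days at 2.1% → $154,000 × 2.1% × 9/365 = $79.7425
2010-01-10 to 2010-08-02: 205 days at 1.65% → $154,000 × 1.65% × 205/365 = $1,427.1370
2010-08-03 to 2010-12-31: 151 days at 2.4% → $154,000 × 2.4% × 151/365 = $1,529.0301
Total = $3,035.9096

$3,035.91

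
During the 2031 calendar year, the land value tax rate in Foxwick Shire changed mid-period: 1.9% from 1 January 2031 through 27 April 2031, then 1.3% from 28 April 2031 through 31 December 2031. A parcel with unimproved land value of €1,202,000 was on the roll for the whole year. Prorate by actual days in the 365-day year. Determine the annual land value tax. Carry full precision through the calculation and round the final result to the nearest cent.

€17,937.79

1 January – 27 April 2031: 117 days at 1.9% → €1,202,000 × 1.9% × 117/365 = €7,320.6740
28 April – 31 December 2031: 248 days at 1.3% → €1,202,000 × 1.3% × 248/365 = €10,617.1178
Total = €17,937.7918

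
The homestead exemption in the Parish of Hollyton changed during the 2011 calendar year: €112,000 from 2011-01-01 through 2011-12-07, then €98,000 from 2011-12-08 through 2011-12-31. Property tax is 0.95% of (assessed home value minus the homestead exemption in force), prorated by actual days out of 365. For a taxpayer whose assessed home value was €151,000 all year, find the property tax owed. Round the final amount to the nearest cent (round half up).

2011-01-01 to 2011-12-07: 341 days, exemption €112,000 → (€151,000 − €112,000) × 0.95% × 341/365 = €346.1384
2011-12-08 to 2011-12-31: 24 days, exemption €98,000 → (€151,000 − €98,000) × 0.95% × 24/365 = €33.1068
Total = €379.2452

€379.25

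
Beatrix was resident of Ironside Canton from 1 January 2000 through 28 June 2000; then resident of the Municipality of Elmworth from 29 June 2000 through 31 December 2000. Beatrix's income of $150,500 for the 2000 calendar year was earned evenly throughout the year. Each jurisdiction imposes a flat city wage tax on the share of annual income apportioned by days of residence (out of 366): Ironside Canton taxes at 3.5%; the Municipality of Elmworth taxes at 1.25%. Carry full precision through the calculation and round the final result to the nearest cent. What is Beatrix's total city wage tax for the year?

Ironside Canton, 1 January – 28 June 2000: 180 days → $150,500 × 3.5% × 180/366 = $2,590.5738
The Municipality of Elmworth, 29 June – 31 December 2000: 186 days → $150,500 × 1.25% × 186/366 = $956.0451
Total = $3,546.6189

$3,546.62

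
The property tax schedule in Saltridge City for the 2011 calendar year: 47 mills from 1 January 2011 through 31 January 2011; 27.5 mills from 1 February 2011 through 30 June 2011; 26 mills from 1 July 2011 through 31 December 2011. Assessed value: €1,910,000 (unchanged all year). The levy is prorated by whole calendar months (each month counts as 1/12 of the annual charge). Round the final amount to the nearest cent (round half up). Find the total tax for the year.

€54,196.25

1 January – 31 January 2011: 1 month at 47 mills → €1,910,000 × 4.7% × 1/12 = €7,480.8333
1 February – 30 June 2011: 5 months at 27.5 mills → €1,910,000 × 2.75% × 5/12 = €21,885.4167
1 July – 31 December 2011: 6 months at 26 mills → €1,910,000 × 2.6% × 6/12 = €24,830.0000
Total = €54,196.2500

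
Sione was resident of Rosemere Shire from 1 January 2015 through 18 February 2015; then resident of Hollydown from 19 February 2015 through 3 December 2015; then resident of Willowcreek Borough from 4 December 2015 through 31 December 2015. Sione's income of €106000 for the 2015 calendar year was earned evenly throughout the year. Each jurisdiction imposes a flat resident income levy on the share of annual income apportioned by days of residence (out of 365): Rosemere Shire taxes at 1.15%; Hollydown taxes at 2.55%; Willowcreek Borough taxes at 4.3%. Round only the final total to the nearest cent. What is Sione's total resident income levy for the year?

€2646.08

Rosemere Shire, 1 January – 18 February 2015: 49 days → €106000 × 1.15% × 49/365 = €163.6466
Hollydown, 19 February – 3 December 2015: 288 days → €106000 × 2.55% × 288/365 = €2132.7781
Willowcreek Borough, 4 December – 31 December 2015: 28 days → €106000 × 4.3% × 28/365 = €349.6548
Total = €2646.0795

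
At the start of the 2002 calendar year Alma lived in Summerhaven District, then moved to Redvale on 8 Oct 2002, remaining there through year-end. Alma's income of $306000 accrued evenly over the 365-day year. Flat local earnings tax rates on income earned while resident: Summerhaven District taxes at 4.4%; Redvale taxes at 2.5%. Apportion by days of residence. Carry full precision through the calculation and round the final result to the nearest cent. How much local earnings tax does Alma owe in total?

$12110.05

Summerhaven District, 1 Jan – 7 Oct 2002: 280 days → $306000 × 4.4% × 280/365 = $10328.5479
Redvale, 8 Oct – 31 Dec 2002: 85 days → $306000 × 2.5% × 85/365 = $1781.5068
Total = $12110.0548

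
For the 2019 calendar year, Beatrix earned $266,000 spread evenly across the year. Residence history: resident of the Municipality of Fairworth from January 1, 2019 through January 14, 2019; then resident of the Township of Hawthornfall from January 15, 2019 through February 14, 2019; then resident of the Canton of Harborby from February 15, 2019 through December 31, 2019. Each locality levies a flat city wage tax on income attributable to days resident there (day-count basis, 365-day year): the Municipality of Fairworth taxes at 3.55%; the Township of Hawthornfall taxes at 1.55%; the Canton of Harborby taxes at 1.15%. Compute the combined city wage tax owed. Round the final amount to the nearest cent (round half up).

$3,394.23

The Municipality of Fairworth, January 1 – January 14, 2019: 14 days → $266,000 × 3.55% × 14/365 = $362.1973
The Township of Hawthornfall, January 15 – February 14, 2019: 31 days → $266,000 × 1.55% × 31/365 = $350.1726
The Canton of Harborby, February 15 – December 31, 2019: 320 days → $266,000 × 1.15% × 320/365 = $2,681.8630
Total = $3,394.2329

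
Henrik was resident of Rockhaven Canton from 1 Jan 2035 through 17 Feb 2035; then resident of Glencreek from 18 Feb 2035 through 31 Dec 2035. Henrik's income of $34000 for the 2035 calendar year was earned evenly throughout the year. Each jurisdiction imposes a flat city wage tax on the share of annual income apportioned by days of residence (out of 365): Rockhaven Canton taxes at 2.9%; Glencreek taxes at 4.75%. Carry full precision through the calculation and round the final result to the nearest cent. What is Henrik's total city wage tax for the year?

$1532.28

Rockhaven Canton, 1 Jan – 17 Feb 2035: 48 days → $34000 × 2.9% × 48/365 = $129.6658
Glencreek, 18 Feb – 31 Dec 2035: 317 days → $34000 × 4.75% × 317/365 = $1402.6164
Total = $1532.2822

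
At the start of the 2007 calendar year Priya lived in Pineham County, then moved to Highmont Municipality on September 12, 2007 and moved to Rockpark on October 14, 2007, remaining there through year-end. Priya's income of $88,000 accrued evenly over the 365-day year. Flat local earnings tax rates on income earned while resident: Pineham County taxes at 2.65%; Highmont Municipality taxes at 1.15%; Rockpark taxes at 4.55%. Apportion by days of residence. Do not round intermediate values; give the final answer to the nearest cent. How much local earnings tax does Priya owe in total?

$2,578.16

Pineham County, January 1 – September 11, 2007: 254 days → $88,000 × 2.65% × 254/365 = $1,622.8164
Highmont Municipality, September 12 – October 13, 2007: 32 days → $88,000 × 1.15% × 32/365 = $88.7233
Rockpark, October 14 – December 31, 2007: 79 days → $88,000 × 4.55% × 79/365 = $866.6192
Total = $2,578.1589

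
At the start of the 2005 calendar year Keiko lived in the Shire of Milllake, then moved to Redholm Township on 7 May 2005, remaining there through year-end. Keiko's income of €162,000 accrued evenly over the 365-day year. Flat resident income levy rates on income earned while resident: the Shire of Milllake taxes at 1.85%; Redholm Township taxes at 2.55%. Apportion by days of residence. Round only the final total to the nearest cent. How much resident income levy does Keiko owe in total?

The Shire of Milllake, 1 January – 6 May 2005: 126 days → €162,000 × 1.85% × 126/365 = €1,034.5808
Redholm Township, 7 May – 31 December 2005: 239 days → €162,000 × 2.55% × 239/365 = €2,704.9562
Total = €3,739.5370

€3,739.54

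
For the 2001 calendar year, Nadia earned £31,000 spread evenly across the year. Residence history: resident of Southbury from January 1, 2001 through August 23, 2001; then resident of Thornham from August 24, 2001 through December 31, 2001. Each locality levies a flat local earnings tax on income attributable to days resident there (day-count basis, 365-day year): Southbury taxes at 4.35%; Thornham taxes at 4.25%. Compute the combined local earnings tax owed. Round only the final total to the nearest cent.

Southbury, January 1 – August 23, 2001: 235 days → £31,000 × 4.35% × 235/365 = £868.2123
Thornham, August 24 – December 31, 2001: 130 days → £31,000 × 4.25% × 130/365 = £469.2466
Total = £1,337.4589

£1,337.46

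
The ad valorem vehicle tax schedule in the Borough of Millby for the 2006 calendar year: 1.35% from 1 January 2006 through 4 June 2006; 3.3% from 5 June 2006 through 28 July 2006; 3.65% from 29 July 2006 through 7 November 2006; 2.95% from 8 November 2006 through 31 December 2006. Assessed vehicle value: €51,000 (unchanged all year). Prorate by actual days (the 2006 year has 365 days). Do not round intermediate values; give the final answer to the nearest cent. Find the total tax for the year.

€1,284.15

1 January – 4 June 2006: 155 days at 1.35% → €51,000 × 1.35% × 155/365 = €292.3767
5 June – 28 July 2006: 54 days at 3.3% → €51,000 × 3.3% × 54/365 = €248.9918
29 July – 7 November 2006: 102 days at 3.65% → €51,000 × 3.65% × 102/365 = €520.2000
8 November – 31 December 2006: 54 days at 2.95% → €51,000 × 2.95% × 54/365 = €222.5836
Total = €1,284.1521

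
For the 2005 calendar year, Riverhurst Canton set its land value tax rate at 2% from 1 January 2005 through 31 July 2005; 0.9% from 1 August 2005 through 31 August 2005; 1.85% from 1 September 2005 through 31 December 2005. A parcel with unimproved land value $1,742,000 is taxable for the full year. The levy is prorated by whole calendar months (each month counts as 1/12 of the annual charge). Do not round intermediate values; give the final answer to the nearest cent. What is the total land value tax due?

$32,372.17

1 January – 31 July 2005: 7 months at 2% → $1,742,000 × 2% × 7/12 = $20,323.3333
1 August – 31 August 2005: 1 month at 0.9% → $1,742,000 × 0.9% × 1/12 = $1,306.5000
1 September – 31 December 2005: 4 months at 1.85% → $1,742,000 × 1.85% × 4/12 = $10,742.3333
Total = $32,372.1667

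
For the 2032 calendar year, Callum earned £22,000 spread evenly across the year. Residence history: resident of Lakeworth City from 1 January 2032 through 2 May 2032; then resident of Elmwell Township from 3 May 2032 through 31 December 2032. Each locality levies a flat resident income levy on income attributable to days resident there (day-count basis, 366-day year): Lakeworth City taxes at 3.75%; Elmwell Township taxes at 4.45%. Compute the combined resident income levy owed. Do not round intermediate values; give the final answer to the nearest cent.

£927.25

Lakeworth City, 1 January – 2 May 2032: 123 days → £22,000 × 3.75% × 123/366 = £277.2541
Elmwell Township, 3 May – 31 December 2032: 243 days → £22,000 × 4.45% × 243/366 = £649.9918
Total = £927.2459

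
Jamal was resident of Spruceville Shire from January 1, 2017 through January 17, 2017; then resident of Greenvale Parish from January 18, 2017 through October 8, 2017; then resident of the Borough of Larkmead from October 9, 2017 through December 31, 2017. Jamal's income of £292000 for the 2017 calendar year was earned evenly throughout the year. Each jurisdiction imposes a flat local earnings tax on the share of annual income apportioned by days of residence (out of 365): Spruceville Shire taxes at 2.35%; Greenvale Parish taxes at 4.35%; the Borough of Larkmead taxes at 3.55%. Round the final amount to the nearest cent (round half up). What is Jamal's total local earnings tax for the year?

Spruceville Shire, January 1 – January 17, 2017: 17 days → £292000 × 2.35% × 17/365 = £319.6000
Greenvale Parish, January 18 – October 8, 2017: 264 days → £292000 × 4.35% × 264/365 = £9187.2000
The Borough of Larkmead, October 9 – December 31, 2017: 84 days → £292000 × 3.55% × 84/365 = £2385.6000
Total = £11892.4000

£11892.40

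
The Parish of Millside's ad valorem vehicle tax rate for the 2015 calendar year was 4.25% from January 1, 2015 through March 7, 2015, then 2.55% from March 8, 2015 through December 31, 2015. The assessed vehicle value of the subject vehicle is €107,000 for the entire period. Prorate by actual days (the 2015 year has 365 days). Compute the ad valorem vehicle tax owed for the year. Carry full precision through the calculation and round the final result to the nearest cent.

€3,057.42

January 1 – March 7, 2015: 66 days at 4.25% → €107,000 × 4.25% × 66/365 = €822.2877
March 8 – December 31, 2015: 299 days at 2.55% → €107,000 × 2.55% × 299/365 = €2,235.1274
Total = €3,057.4151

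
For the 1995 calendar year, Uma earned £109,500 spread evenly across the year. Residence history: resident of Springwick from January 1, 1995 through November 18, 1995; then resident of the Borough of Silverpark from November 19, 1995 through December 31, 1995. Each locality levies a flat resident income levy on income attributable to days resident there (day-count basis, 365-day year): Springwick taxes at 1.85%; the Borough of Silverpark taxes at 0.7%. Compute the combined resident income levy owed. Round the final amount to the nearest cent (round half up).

£1,877.40

Springwick, January 1 – November 18, 1995: 322 days → £109,500 × 1.85% × 322/365 = £1,787.1000
The Borough of Silverpark, November 19 – December 31, 1995: 43 days → £109,500 × 0.7% × 43/365 = £90.3000
Total = £1,877.4000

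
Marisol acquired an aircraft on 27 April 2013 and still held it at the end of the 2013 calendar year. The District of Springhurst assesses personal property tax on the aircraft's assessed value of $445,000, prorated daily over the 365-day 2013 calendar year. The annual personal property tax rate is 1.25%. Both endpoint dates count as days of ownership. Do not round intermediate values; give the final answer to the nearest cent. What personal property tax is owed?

$3,794.69

Days held (27 April – 31 December 2013): 249 out of 365
Tax = $445,000 × 1.25% × 249/365 = $3,794.6918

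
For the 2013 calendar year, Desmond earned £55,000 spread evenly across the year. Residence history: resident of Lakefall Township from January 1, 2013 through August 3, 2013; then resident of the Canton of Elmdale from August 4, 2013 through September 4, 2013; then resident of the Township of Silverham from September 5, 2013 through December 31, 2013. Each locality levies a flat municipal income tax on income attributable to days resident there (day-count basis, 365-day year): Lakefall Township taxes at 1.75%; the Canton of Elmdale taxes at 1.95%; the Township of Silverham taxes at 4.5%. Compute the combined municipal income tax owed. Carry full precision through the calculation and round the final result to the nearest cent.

£1,461.12

Lakefall Township, January 1 – August 3, 2013: 215 days → £55,000 × 1.75% × 215/365 = £566.9521
The Canton of Elmdale, August 4 – September 4, 2013: 32 days → £55,000 × 1.95% × 32/365 = £94.0274
The Township of Silverham, September 5 – December 31, 2013: 118 days → £55,000 × 4.5% × 118/365 = £800.1370
Total = £1,461.1164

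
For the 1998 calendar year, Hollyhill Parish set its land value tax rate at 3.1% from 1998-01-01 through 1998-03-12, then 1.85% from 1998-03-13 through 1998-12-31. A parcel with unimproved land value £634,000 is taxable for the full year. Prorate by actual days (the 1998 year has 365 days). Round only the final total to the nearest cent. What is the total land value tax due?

£13,270.58

1998-01-01 to 1998-03-12: 71 days at 3.1% → £634,000 × 3.1% × 71/365 = £3,823.1068
1998-03-13 to 1998-12-31: 294 days at 1.85% → £634,000 × 1.85% × 294/365 = £9,447.4685
Total = £13,270.5753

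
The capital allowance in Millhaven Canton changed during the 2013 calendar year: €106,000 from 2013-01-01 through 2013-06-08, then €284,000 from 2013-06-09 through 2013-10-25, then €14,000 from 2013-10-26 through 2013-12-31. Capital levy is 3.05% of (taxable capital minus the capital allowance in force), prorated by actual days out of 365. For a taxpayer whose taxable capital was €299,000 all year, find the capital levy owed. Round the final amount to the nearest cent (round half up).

2013-01-01 to 2013-06-08: 159 days, exemption €106,000 → (€299,000 − €106,000) × 3.05% × 159/365 = €2,564.2562
2013-06-09 to 2013-10-25: 139 days, exemption €284,000 → (€299,000 − €284,000) × 3.05% × 139/365 = €174.2260
2013-10-26 to 2013-12-31: 67 days, exemption €14,000 → (€299,000 − €14,000) × 3.05% × 67/365 = €1,595.6096
Total = €4,334.0918

€4,334.09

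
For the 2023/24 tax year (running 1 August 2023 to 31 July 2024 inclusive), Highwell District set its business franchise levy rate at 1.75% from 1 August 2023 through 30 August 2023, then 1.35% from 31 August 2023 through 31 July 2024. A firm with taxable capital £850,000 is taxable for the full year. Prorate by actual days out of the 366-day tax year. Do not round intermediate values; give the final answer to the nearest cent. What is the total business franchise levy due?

£11,753.69

1 August – 30 August 2023: 30 days at 1.75% → £850,000 × 1.75% × 30/366 = £1,219.2623
31 August 2023 – 31 July 2024: 336 days at 1.35% → £850,000 × 1.35% × 336/366 = £10,534.4262
Total = £11,753.6885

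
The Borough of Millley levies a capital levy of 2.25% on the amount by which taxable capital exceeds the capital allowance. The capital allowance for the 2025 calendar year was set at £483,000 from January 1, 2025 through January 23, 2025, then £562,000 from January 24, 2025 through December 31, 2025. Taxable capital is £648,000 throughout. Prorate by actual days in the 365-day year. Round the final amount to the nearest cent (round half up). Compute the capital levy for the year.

January 1 – January 23, 2025: 23 days, exemption £483,000 → (£648,000 − £483,000) × 2.25% × 23/365 = £233.9384
January 24 – December 31, 2025: 342 days, exemption £562,000 → (£648,000 − £562,000) × 2.25% × 342/365 = £1,813.0685
Total = £2,047.0068

£2,047.01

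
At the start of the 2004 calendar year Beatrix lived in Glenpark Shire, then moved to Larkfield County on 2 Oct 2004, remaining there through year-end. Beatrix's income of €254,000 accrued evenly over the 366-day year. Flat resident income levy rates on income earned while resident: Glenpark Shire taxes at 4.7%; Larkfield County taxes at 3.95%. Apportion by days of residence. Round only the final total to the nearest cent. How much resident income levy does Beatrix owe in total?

Glenpark Shire, 1 Jan – 1 Oct 2004: 275 days → €254,000 × 4.7% × 275/366 = €8,969.8087
Larkfield County, 2 Oct – 31 Dec 2004: 91 days → €254,000 × 3.95% × 91/366 = €2,494.5437
Total = €11,464.3525

€11,464.35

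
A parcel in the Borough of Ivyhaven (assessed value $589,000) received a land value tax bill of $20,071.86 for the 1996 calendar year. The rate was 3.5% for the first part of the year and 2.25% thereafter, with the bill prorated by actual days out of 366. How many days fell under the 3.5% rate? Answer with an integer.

Let d = days at the first rate; then 366 − d days at the second rate.
$589,000 × [3.5%·d + 2.25%·(366−d)] / 366 = $20,071.86
Solving gives d = 339, so the new rate took effect on 5 December 1996.

339 days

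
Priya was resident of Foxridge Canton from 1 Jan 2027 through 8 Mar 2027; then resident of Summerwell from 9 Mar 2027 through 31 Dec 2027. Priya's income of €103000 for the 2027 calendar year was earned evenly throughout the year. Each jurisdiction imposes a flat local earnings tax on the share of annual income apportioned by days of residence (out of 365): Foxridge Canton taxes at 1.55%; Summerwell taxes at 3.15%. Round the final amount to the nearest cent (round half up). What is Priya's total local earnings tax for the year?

€2941.99

Foxridge Canton, 1 Jan – 8 Mar 2027: 67 days → €103000 × 1.55% × 67/365 = €293.0562
Summerwell, 9 Mar – 31 Dec 2027: 298 days → €103000 × 3.15% × 298/365 = €2648.9342
Total = €2941.9904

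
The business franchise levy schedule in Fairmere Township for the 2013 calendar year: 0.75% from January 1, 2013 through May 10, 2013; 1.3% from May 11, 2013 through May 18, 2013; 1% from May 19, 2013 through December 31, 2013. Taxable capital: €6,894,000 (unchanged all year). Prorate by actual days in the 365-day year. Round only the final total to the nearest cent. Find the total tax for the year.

€63,254.81

January 1 – May 10, 2013: 130 days at 0.75% → €6,894,000 × 0.75% × 130/365 = €18,415.4795
May 11 – May 18, 2013: 8 days at 1.3% → €6,894,000 × 1.3% × 8/365 = €1,964.3178
May 19 – December 31, 2013: 227 days at 1% → €6,894,000 × 1% × 227/365 = €42,875.0137
Total = €63,254.8110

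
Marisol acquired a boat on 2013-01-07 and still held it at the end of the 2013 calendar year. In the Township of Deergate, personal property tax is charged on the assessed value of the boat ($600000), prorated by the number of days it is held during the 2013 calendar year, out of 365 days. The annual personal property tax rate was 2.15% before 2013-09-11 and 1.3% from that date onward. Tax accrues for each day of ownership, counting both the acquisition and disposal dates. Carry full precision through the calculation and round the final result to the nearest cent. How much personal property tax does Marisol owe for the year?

$11123.01

2013-01-07 to 2013-09-10: 247 days at 2.15% → $600000 × 2.15% × 247/365 = $8729.5890
2013-09-11 to 2013-12-31: 112 days at 1.3% → $600000 × 1.3% × 112/365 = $2393.4247
Total = $11123.0137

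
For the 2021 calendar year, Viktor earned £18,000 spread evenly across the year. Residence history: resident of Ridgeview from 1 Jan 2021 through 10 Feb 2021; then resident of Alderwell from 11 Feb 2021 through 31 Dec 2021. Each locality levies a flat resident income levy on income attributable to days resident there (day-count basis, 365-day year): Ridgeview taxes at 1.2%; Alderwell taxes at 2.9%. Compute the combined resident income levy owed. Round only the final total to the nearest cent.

£487.63

Ridgeview, 1 Jan – 10 Feb 2021: 41 days → £18,000 × 1.2% × 41/365 = £24.2630
Alderwell, 11 Feb – 31 Dec 2021: 324 days → £18,000 × 2.9% × 324/365 = £463.3644
Total = £487.6274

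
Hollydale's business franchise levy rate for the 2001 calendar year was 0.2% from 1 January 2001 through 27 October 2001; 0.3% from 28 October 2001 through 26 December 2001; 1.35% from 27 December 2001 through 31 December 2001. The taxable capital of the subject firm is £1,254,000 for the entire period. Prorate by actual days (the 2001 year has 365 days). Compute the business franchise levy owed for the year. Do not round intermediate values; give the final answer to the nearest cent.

£2,911.68

1 January – 27 October 2001: 300 days at 0.2% → £1,254,000 × 0.2% × 300/365 = £2,061.3699
28 October – 26 December 2001: 60 days at 0.3% → £1,254,000 × 0.3% × 60/365 = £618.4110
27 December – 31 December 2001: 5 days at 1.35% → £1,254,000 × 1.35% × 5/365 = £231.9041
Total = £2,911.6849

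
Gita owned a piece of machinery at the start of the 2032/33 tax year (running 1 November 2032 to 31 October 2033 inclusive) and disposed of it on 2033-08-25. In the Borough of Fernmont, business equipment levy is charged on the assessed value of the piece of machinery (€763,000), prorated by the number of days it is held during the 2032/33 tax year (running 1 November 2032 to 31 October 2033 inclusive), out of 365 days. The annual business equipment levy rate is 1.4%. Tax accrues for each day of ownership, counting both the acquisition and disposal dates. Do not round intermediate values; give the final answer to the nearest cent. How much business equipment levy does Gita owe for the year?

Days held (2032-11-01 to 2033-08-25): 298 out of 365
Tax = €763,000 × 1.4% × 298/365 = €8,721.1945

€8,721.19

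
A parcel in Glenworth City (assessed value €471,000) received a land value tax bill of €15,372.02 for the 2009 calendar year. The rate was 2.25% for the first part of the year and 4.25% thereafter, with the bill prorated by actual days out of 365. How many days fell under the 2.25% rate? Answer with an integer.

180 days

Let d = days at the first rate; then 365 − d days at the second rate.
€471,000 × [2.25%·d + 4.25%·(365−d)] / 365 = €15,372.02
Solving gives d = 180, so the new rate took effect on 30 Jun 2009.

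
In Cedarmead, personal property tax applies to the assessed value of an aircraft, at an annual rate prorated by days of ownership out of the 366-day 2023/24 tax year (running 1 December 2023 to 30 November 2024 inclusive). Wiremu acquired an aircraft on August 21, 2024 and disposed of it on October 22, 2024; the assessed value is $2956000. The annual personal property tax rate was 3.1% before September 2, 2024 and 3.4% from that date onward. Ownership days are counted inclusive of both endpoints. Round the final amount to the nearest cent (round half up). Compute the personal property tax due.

August 21 – September 1, 2024: 12 days at 3.1% → $2956000 × 3.1% × 12/366 = $3004.4590
September 2 – October 22, 2024: 51 days at 3.4% → $2956000 × 3.4% × 51/366 = $14004.6557
Total = $17009.1148

$17009.11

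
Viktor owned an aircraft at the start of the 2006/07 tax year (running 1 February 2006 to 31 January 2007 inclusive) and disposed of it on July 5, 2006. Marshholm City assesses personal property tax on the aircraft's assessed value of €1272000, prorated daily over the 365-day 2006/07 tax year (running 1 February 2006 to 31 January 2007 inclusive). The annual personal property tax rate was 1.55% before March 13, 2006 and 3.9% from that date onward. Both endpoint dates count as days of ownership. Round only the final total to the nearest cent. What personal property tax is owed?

€17790.58

February 1 – March 12, 2006: 40 days at 1.55% → €1272000 × 1.55% × 40/365 = €2160.6575
March 13 – July 5, 2006: 115 days at 3.9% → €1272000 × 3.9% × 115/365 = €15629.9178
Total = €17790.5753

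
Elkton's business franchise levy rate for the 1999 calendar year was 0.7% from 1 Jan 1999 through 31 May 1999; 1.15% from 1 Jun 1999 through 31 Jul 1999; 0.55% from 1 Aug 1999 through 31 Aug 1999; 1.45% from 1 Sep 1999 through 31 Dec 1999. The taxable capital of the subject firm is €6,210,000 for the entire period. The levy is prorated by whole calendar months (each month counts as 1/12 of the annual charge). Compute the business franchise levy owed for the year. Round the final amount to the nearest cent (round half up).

€62,876.25

1 Jan – 31 May 1999: 5 months at 0.7% → €6,210,000 × 0.7% × 5/12 = €18,112.5000
1 Jun – 31 Jul 1999: 2 months at 1.15% → €6,210,000 × 1.15% × 2/12 = €11,902.5000
1 Aug – 31 Aug 1999: 1 month at 0.55% → €6,210,000 × 0.55% × 1/12 = €2,846.2500
1 Sep – 31 Dec 1999: 4 months at 1.45% → €6,210,000 × 1.45% × 4/12 = €30,015.0000
Total = €62,876.2500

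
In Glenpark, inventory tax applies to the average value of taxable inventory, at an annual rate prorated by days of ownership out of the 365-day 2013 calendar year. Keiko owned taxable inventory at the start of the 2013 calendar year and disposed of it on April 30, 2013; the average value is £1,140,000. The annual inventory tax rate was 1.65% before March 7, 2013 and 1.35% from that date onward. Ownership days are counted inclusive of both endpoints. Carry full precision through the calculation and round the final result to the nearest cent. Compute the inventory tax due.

January 1 – March 6, 2013: 65 days at 1.65% → £1,140,000 × 1.65% × 65/365 = £3,349.7260
March 7 – April 30, 2013: 55 days at 1.35% → £1,140,000 × 1.35% × 55/365 = £2,319.0411
Total = £5,668.7671

£5,668.77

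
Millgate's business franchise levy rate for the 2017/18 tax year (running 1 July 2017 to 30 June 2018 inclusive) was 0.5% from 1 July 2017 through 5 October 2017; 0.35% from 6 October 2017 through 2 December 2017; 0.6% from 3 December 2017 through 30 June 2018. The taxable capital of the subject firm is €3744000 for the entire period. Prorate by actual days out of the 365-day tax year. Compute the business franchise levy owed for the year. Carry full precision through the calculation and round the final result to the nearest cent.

1 July – 5 October 2017: 97 days at 0.5% → €3744000 × 0.5% × 97/365 = €4974.9041
6 October – 2 December 2017: 58 days at 0.35% → €3744000 × 0.35% × 58/365 = €2082.2795
3 December 2017 – 30 June 2018: 210 days at 0.6% → €3744000 × 0.6% × 210/365 = €12924.4932
Total = €19981.6767

€19981.68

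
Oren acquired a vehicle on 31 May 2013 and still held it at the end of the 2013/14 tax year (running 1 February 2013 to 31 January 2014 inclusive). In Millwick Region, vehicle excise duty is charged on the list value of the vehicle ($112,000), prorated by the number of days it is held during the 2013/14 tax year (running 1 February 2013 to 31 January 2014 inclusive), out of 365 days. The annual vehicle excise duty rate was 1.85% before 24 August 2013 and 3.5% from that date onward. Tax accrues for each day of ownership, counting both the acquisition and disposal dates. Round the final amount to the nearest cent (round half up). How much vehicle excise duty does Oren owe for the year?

31 May – 23 August 2013: 85 days at 1.85% → $112,000 × 1.85% × 85/365 = $482.5205
24 August 2013 – 31 January 2014: 161 days at 3.5% → $112,000 × 3.5% × 161/365 = $1,729.0959
Total = $2,211.6164

$2,211.62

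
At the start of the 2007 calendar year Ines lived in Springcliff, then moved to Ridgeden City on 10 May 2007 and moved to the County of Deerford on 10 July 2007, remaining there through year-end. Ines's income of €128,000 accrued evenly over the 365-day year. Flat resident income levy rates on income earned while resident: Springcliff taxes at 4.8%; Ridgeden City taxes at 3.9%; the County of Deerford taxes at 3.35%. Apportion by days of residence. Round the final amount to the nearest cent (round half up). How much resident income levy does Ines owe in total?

€5,061.61

Springcliff, 1 January – 9 May 2007: 129 days → €128,000 × 4.8% × 129/365 = €2,171.4411
Ridgeden City, 10 May – 9 July 2007: 61 days → €128,000 × 3.9% × 61/365 = €834.2795
The County of Deerford, 10 July – 31 December 2007: 175 days → €128,000 × 3.35% × 175/365 = €2,055.8904
Total = €5,061.6110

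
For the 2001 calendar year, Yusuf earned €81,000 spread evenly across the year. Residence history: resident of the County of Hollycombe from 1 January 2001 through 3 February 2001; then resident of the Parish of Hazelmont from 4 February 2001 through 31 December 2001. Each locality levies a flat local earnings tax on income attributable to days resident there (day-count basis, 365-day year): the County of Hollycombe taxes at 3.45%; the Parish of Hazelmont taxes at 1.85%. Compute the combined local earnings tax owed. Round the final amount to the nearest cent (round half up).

The County of Hollycombe, 1 January – 3 February 2001: 34 days → €81,000 × 3.45% × 34/365 = €260.3096
The Parish of Hazelmont, 4 February – 31 December 2001: 331 days → €81,000 × 1.85% × 331/365 = €1,358.9137
Total = €1,619.2233

€1,619.22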